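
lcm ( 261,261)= 261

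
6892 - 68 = 6824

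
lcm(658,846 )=5922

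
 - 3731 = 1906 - 5637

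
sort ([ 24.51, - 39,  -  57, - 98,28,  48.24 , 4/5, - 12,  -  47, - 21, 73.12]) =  [ - 98,  -  57, - 47, -39, - 21, - 12, 4/5,24.51,28,48.24,73.12] 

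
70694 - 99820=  - 29126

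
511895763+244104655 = 756000418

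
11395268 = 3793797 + 7601471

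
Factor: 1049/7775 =5^ ( - 2 )*311^( - 1 )  *  1049^1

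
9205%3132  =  2941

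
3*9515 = 28545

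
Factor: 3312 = 2^4*3^2*23^1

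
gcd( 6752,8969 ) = 1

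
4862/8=607 + 3/4  =  607.75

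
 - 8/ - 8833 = 8/8833 = 0.00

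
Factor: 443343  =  3^1 *17^1*8693^1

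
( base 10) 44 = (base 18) 28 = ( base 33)1b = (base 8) 54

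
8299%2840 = 2619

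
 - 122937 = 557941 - 680878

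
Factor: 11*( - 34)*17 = - 2^1*11^1*17^2 = - 6358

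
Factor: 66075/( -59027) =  - 75/67 = - 3^1*  5^2 * 67^ (-1)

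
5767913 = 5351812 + 416101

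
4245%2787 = 1458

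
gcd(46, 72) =2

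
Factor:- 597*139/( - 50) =2^( - 1)*3^1 * 5^( - 2)*139^1 * 199^1 = 82983/50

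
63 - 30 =33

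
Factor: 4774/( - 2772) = - 2^(-1)*3^(  -  2)*31^1 = - 31/18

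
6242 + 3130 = 9372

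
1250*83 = 103750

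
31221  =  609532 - 578311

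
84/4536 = 1/54 = 0.02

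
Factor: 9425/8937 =3^( - 3 )*5^2*13^1 * 29^1*331^( - 1) 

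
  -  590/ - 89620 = 59/8962 =0.01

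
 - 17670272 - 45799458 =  - 63469730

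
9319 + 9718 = 19037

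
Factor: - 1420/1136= - 5/4 = - 2^( - 2 )*5^1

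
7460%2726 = 2008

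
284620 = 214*1330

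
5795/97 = 5795/97=59.74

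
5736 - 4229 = 1507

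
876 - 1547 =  - 671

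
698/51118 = 349/25559=0.01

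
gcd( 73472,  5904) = 656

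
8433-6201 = 2232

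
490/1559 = 490/1559 = 0.31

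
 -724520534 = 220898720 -945419254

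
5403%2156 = 1091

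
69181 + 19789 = 88970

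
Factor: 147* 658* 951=2^1*3^2*7^3*47^1*317^1 = 91986426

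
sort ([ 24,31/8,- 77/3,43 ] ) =[ - 77/3, 31/8,24,43]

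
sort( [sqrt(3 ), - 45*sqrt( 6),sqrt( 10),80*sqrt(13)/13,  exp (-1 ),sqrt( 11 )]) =[ - 45*sqrt( 6), exp( - 1),sqrt(3 ), sqrt(10),sqrt( 11 ) , 80*sqrt (13 ) /13 ]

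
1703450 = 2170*785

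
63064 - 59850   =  3214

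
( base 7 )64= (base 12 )3A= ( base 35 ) 1b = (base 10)46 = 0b101110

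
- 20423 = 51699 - 72122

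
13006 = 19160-6154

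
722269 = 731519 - 9250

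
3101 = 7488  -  4387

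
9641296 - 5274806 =4366490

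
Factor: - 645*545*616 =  - 2^3*3^1*5^2 * 7^1 * 11^1*43^1*109^1 = -216539400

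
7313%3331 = 651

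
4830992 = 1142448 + 3688544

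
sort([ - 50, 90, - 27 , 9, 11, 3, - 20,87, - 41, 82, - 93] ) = [ - 93, - 50, - 41, - 27, - 20, 3,  9, 11 , 82,87,  90]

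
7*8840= 61880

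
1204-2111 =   -  907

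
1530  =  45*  34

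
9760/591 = 16 + 304/591 = 16.51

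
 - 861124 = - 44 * 19571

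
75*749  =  56175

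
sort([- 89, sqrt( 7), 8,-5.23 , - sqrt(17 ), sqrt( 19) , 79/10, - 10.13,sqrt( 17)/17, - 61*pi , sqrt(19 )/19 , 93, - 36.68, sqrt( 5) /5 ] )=[-61*pi, - 89, - 36.68,  -  10.13, - 5.23,-sqrt( 17),sqrt( 19)/19,sqrt(  17 )/17, sqrt(5)/5,sqrt(7 ), sqrt(19), 79/10,8, 93 ] 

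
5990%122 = 12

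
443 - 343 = 100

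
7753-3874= 3879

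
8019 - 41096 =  - 33077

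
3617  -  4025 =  - 408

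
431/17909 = 431/17909  =  0.02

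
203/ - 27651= - 203/27651 = - 0.01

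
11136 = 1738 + 9398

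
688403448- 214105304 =474298144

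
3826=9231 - 5405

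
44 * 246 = 10824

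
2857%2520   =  337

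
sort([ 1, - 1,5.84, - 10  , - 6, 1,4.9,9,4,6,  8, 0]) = [- 10, - 6,-1, 0, 1, 1,4,4.9, 5.84, 6 , 8 , 9 ]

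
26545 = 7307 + 19238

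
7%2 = 1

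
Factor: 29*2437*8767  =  11^1* 29^1*797^1*2437^1=619590191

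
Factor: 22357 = 79^1*283^1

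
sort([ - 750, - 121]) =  [  -  750,  -  121 ]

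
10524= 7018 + 3506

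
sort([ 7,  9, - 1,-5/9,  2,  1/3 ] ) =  [ - 1, - 5/9 , 1/3,  2, 7  ,  9] 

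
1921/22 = 87 + 7/22 = 87.32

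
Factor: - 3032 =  - 2^3 * 379^1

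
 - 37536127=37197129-74733256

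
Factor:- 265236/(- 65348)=69/17 =3^1*17^( - 1)*23^1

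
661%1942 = 661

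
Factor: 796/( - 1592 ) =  - 2^( - 1 )   =  - 1/2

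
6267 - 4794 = 1473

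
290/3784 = 145/1892 = 0.08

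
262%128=6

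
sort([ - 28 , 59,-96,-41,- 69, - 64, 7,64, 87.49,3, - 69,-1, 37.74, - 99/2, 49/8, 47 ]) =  [ - 96,  -  69, - 69, - 64,- 99/2,-41,-28 , - 1, 3,49/8,7, 37.74,47,  59, 64, 87.49]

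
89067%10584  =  4395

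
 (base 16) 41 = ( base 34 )1v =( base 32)21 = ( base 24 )2H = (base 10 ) 65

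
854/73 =854/73 = 11.70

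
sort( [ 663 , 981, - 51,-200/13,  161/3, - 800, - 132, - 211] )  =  [ - 800, - 211, - 132, - 51, - 200/13,161/3,663,981 ] 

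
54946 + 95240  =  150186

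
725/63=725/63 =11.51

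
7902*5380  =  42512760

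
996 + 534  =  1530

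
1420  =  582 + 838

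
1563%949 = 614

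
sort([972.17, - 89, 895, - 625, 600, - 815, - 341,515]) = [ - 815, - 625, - 341,-89,515,600 , 895, 972.17]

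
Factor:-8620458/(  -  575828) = 391839/26174=2^(- 1)*3^1*7^1*23^( - 1)*47^1*397^1 * 569^( - 1)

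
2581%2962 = 2581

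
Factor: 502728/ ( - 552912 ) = -20947/23038 = -  2^(-1)*11519^(  -  1)*20947^1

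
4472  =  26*172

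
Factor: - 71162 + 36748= - 34414= - 2^1*17207^1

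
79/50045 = 79/50045 = 0.00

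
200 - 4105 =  - 3905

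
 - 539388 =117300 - 656688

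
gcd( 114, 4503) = 57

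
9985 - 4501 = 5484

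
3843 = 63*61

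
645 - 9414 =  - 8769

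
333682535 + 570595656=904278191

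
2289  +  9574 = 11863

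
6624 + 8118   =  14742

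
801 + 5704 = 6505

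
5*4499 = 22495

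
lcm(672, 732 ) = 40992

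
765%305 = 155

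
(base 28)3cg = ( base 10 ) 2704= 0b101010010000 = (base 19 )796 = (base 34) 2BI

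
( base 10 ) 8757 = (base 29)abs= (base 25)e07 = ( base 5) 240012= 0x2235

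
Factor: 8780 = 2^2*5^1*439^1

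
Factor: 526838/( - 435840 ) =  - 263419/217920  =  - 2^( - 6)*3^ ( - 1) * 5^( - 1 )*13^1*23^1*227^ ( - 1 )*881^1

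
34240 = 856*40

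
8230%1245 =760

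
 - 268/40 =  - 7 + 3/10  =  -6.70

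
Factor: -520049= -19^1 * 101^1*271^1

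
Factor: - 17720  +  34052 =2^2 * 3^1 * 1361^1 = 16332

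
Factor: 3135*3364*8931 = 94187576340 = 2^2*3^2*5^1*11^1*13^1* 19^1 * 29^2*229^1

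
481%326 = 155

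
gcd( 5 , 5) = 5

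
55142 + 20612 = 75754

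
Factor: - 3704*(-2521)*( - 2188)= - 2^5*463^1*547^1*2521^1= -20431071392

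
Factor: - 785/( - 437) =5^1*19^( - 1) * 23^ (-1)*157^1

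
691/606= 1 + 85/606 = 1.14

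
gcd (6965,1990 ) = 995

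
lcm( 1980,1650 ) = 9900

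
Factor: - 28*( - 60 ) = 1680 = 2^4*3^1*5^1*7^1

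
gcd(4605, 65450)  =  5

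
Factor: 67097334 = 2^1*3^1 * 17^1*557^1*1181^1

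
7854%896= 686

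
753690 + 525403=1279093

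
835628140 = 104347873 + 731280267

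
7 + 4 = 11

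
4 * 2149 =8596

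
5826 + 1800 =7626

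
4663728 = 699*6672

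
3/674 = 3/674 = 0.00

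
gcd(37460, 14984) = 7492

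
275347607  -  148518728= 126828879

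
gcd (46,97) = 1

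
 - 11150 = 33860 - 45010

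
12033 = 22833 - 10800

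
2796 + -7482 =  - 4686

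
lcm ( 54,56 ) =1512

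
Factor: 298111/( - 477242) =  - 2^(-1)*11^1*19^(  -  2)*41^1 = - 451/722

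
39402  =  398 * 99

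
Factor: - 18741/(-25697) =3^1 * 7^(-1 ) * 3671^( - 1 )*6247^1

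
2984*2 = 5968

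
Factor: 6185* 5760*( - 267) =  -  9512035200 = -2^7*3^3*5^2*89^1*1237^1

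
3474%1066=276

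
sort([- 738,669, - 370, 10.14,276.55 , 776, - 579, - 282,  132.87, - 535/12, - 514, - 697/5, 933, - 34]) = [-738,-579,-514, - 370, - 282,-697/5, - 535/12, - 34,10.14,132.87,276.55,669,776,933 ] 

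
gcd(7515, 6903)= 9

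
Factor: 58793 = 7^1* 37^1*227^1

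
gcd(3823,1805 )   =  1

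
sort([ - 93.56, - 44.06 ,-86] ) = [ - 93.56,- 86, - 44.06]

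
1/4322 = 1/4322 = 0.00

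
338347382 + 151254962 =489602344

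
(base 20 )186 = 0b1000110110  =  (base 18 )1d8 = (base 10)566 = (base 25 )MG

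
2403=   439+1964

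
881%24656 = 881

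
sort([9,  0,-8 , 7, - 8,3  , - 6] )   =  [ - 8, - 8, - 6,0, 3,7,9]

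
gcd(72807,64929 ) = 3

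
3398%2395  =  1003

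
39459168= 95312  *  414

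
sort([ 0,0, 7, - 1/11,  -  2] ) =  [ - 2,  -  1/11, 0, 0,7]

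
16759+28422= 45181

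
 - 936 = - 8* 117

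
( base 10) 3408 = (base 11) 2619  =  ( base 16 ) D50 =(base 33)349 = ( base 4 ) 311100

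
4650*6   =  27900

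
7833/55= 142+23/55=142.42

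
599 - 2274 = - 1675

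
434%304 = 130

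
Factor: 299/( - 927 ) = -3^( - 2 )*13^1*23^1*103^(-1)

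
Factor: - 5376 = -2^8*3^1*7^1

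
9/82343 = 9/82343 = 0.00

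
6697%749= 705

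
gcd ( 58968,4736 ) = 8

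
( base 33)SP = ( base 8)1665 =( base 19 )2BI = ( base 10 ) 949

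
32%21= 11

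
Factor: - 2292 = - 2^2*3^1  *191^1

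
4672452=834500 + 3837952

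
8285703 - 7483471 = 802232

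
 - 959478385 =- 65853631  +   - 893624754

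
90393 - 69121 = 21272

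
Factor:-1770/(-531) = 10/3 = 2^1*3^(-1)*5^1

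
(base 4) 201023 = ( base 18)69H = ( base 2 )100001001011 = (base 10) 2123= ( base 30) 2an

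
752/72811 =752/72811 = 0.01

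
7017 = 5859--1158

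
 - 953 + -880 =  - 1833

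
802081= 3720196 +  - 2918115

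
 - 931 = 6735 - 7666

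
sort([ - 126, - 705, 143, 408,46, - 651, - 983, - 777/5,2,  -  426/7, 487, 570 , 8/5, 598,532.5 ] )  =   [- 983, -705, - 651, - 777/5,-126, - 426/7,  8/5,2,46 , 143, 408,487, 532.5,570, 598 ] 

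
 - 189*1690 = - 319410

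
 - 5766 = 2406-8172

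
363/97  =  363/97= 3.74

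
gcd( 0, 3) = 3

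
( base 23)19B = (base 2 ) 1011101011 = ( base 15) 34C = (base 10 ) 747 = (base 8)1353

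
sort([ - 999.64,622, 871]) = [ - 999.64, 622, 871]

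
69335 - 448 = 68887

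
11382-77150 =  - 65768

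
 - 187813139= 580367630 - 768180769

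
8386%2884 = 2618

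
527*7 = 3689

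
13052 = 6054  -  -6998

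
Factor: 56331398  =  2^1*29^1 * 757^1*1283^1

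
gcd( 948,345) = 3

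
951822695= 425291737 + 526530958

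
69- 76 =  - 7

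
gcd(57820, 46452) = 196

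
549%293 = 256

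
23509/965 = 24 + 349/965 = 24.36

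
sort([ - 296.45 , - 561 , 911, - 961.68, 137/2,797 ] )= [ - 961.68, - 561, - 296.45, 137/2,797, 911]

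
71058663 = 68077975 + 2980688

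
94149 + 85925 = 180074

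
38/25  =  38/25 = 1.52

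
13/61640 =13/61640  =  0.00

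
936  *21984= 20577024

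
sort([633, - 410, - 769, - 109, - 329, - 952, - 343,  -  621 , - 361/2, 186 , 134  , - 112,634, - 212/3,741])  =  [- 952,-769,-621, - 410, - 343,-329, - 361/2,- 112, - 109,-212/3,  134, 186,633,634,741] 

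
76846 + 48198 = 125044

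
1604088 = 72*22279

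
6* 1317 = 7902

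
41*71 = 2911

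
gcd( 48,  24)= 24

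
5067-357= 4710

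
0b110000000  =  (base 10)384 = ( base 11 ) 31a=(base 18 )136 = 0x180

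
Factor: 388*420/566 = 81480/283 = 2^3  *  3^1*5^1*7^1*97^1*283^( - 1)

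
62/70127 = 62/70127 = 0.00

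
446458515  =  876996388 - 430537873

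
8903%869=213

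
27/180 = 3/20 = 0.15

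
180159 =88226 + 91933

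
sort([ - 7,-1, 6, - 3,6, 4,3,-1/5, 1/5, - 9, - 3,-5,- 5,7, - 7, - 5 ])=[- 9,-7, - 7, - 5,-5, - 5, - 3, -3,- 1,  -  1/5,1/5,3, 4,  6,  6, 7 ] 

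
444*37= 16428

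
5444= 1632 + 3812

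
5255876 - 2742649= 2513227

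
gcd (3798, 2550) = 6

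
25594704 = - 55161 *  ( - 464)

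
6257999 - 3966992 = 2291007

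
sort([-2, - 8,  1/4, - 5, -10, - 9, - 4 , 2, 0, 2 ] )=[ -10, - 9,-8,- 5, - 4, - 2,0, 1/4,2, 2 ]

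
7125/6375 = 1 + 2/17 = 1.12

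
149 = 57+92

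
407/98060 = 407/98060 = 0.00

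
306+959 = 1265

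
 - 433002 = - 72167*6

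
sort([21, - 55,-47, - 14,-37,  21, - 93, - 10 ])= [ - 93, - 55, - 47, - 37,  -  14, - 10,21, 21 ]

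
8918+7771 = 16689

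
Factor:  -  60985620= - 2^2*3^2*5^1 * 37^1*9157^1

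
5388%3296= 2092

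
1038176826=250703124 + 787473702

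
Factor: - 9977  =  -11^1 * 907^1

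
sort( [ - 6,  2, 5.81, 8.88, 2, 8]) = [ - 6, 2, 2,5.81, 8,8.88 ]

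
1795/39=1795/39 = 46.03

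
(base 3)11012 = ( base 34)3b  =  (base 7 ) 221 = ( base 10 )113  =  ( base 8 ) 161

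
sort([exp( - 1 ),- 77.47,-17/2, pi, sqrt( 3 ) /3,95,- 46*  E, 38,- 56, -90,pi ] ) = [- 46*E,-90,-77.47,-56,-17/2,exp( - 1),sqrt ( 3 )/3,pi,pi, 38,  95 ] 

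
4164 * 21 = 87444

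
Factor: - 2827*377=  - 1065779 =-11^1*13^1*29^1*257^1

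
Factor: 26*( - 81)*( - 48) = 2^5*3^5*13^1 = 101088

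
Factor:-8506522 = - 2^1*37^1*139^1*827^1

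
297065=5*59413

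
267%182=85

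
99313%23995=3333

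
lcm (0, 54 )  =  0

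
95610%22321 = 6326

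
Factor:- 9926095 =-5^1 *1985219^1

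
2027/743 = 2027/743 = 2.73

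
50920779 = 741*68719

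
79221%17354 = 9805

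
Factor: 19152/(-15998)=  - 2^3  *3^2 * 7^1 * 421^ ( - 1 )= - 504/421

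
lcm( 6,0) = 0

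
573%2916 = 573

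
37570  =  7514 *5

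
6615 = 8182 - 1567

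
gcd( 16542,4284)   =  18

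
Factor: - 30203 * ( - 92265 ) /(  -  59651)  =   - 2786679795/59651 =- 3^1*5^1*6151^1*30203^1*59651^( - 1)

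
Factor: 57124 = 2^2 * 14281^1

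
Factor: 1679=23^1 * 73^1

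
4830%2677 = 2153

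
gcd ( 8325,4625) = 925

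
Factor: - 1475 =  - 5^2 * 59^1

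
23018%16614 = 6404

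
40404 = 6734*6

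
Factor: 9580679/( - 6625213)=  -7^( - 1 )* 946459^( - 1 )*9580679^1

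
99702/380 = 49851/190 = 262.37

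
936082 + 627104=1563186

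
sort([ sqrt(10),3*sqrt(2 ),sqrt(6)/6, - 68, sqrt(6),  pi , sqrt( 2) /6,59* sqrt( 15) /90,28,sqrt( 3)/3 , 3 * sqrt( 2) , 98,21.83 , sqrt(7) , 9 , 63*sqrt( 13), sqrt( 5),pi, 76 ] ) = [ - 68,sqrt( 2)/6,sqrt( 6 ) /6,sqrt (3 ) /3, sqrt(5),sqrt ( 6), 59*sqrt(15 ) /90 , sqrt(7),pi, pi , sqrt (10), 3* sqrt( 2 ),  3*sqrt( 2),9, 21.83, 28,  76 , 98, 63*sqrt( 13 )]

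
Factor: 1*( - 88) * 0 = 0 = 0^1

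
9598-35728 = - 26130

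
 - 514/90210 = -257/45105 = - 0.01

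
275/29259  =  275/29259 = 0.01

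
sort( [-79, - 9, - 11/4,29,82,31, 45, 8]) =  [ - 79,- 9, - 11/4, 8 , 29,31, 45, 82 ]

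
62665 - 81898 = - 19233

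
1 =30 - 29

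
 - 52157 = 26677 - 78834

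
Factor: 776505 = 3^1*5^1*51767^1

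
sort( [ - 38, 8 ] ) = [ - 38, 8 ]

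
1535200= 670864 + 864336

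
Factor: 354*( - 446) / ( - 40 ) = 2^ ( - 1)*3^1*5^ ( - 1 )*59^1*223^1  =  39471/10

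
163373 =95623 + 67750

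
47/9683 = 47/9683 = 0.00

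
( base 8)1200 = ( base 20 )1C0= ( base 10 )640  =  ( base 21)19A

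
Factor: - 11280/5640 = -2^1 =- 2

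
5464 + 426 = 5890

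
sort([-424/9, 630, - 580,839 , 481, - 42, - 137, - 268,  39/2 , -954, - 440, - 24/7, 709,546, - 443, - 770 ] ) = [ - 954,-770, - 580,-443, - 440,-268,-137, - 424/9 ,-42, - 24/7, 39/2,481 , 546,630, 709, 839]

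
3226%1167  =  892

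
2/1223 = 2/1223 = 0.00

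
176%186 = 176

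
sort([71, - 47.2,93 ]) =[ - 47.2,71,93 ]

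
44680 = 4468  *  10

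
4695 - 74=4621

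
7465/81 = 7465/81 = 92.16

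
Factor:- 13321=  - 7^1*11^1*173^1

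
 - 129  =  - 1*129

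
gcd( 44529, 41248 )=1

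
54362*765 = 41586930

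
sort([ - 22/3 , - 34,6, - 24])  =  [ - 34, - 24,-22/3, 6 ] 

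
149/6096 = 149/6096 = 0.02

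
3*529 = 1587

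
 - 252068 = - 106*2378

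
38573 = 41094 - 2521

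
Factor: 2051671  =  2051671^1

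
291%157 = 134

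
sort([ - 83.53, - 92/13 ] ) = [ - 83.53, - 92/13 ] 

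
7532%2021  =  1469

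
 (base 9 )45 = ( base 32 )19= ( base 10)41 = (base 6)105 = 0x29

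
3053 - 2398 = 655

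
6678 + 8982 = 15660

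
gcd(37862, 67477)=1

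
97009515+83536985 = 180546500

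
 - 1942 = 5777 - 7719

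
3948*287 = 1133076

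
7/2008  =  7/2008=0.00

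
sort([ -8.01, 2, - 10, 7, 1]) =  [  -  10, - 8.01, 1,  2,  7] 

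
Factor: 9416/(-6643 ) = -2^3 * 7^( - 1 )*11^1*13^(  -  1)*73^( - 1 )*107^1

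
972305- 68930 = 903375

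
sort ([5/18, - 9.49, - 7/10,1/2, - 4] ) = [ - 9.49 ,-4 , - 7/10,5/18, 1/2]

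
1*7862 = 7862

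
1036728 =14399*72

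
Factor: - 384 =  - 2^7*3^1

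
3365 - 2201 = 1164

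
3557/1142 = 3 + 131/1142 = 3.11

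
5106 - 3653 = 1453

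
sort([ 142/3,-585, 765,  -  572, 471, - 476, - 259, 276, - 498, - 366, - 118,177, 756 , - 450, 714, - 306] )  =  [ - 585 ,  -  572,-498,-476,-450 , - 366, - 306, - 259, - 118, 142/3, 177,  276,471, 714 , 756, 765]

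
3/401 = 3/401 = 0.01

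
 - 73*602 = - 43946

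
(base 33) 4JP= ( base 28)6ao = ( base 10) 5008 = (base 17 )105a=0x1390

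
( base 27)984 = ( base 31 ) 71n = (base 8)15175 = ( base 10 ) 6781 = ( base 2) 1101001111101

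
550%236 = 78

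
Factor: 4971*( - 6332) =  - 2^2 *3^1*1583^1*1657^1 = -  31476372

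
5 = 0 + 5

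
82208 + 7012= 89220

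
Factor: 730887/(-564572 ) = - 2^( - 2)*3^1*157^( - 1)*271^1 = - 813/628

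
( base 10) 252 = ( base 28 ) 90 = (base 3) 100100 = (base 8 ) 374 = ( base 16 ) fc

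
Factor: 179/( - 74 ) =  - 2^ ( -1)*37^( - 1 )*179^1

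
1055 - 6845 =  - 5790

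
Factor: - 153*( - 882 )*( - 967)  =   - 130492782 = - 2^1 *3^4*7^2*17^1*967^1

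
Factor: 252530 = 2^1*5^1*25253^1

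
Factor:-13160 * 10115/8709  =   - 2^3*3^( - 1 )* 5^2*7^2 * 17^2*47^1*2903^( - 1 )=-133113400/8709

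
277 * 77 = 21329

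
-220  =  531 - 751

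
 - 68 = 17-85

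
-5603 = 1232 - 6835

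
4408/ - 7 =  - 4408/7=- 629.71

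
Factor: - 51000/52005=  - 2^3 *5^2*17^1 * 3467^( - 1) = - 3400/3467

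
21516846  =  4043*5322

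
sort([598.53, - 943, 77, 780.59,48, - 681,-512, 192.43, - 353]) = [ - 943, - 681,-512 , - 353, 48, 77, 192.43, 598.53,780.59 ] 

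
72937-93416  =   -20479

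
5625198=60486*93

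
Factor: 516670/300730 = 847/493 = 7^1 * 11^2 * 17^( -1)*29^( - 1)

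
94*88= 8272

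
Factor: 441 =3^2*7^2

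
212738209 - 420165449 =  - 207427240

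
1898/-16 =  - 949/8 = -118.62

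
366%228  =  138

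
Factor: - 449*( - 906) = 406794 = 2^1 * 3^1*151^1*449^1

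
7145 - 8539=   -  1394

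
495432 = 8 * 61929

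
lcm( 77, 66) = 462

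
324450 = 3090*105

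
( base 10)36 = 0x24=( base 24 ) 1c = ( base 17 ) 22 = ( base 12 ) 30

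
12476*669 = 8346444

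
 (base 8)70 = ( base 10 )56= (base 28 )20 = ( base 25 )26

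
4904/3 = 4904/3 = 1634.67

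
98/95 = 1  +  3/95 = 1.03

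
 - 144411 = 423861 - 568272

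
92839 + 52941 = 145780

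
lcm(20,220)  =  220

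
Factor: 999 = 3^3*37^1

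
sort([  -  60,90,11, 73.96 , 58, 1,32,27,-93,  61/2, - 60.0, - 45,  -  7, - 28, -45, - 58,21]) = [-93, - 60,-60.0,  -  58, - 45 , - 45, - 28,-7,1, 11 , 21, 27,  61/2, 32,58, 73.96,90]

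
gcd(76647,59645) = 1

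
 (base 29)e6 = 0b110011100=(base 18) 14G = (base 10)412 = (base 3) 120021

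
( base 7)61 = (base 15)2D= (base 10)43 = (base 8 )53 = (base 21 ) 21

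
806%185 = 66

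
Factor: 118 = 2^1*59^1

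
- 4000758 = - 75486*53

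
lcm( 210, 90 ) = 630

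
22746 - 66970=-44224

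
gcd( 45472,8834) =14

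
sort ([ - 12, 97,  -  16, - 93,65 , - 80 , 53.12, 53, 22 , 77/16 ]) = [ - 93,- 80, - 16, - 12, 77/16 , 22,53,53.12, 65, 97] 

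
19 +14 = 33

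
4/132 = 1/33 = 0.03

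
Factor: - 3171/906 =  - 7/2 = - 2^( - 1) * 7^1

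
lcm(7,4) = 28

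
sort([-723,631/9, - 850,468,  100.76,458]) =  [ - 850,  -  723,631/9,100.76, 458, 468 ] 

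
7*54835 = 383845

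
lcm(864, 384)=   3456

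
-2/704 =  - 1/352 =- 0.00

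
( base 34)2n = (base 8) 133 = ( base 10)91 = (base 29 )34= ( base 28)37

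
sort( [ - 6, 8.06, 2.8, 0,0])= [- 6,0 , 0, 2.8,  8.06 ] 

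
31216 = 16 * 1951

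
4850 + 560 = 5410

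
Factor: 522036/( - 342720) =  - 853/560 = -  2^( - 4) * 5^( - 1)*7^( - 1 )*853^1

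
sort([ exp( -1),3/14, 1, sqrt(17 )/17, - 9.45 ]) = [-9.45, 3/14, sqrt( 17) /17, exp( - 1) , 1 ]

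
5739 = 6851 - 1112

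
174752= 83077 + 91675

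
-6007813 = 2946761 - 8954574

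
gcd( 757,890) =1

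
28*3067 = 85876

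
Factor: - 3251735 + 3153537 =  - 98198 = - 2^1*37^1 * 1327^1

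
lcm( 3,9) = 9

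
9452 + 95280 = 104732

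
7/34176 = 7/34176 = 0.00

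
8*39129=313032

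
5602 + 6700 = 12302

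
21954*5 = 109770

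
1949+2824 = 4773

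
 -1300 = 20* (-65)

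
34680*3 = 104040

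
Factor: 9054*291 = 2634714 = 2^1*3^3*97^1* 503^1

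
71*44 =3124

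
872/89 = 872/89 = 9.80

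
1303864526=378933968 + 924930558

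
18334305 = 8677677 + 9656628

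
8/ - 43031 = - 8/43031 = -0.00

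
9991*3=29973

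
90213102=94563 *954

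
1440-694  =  746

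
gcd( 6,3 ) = 3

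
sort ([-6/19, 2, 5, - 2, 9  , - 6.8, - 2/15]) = [ - 6.8, - 2, - 6/19, - 2/15,2, 5,9] 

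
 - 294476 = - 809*364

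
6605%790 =285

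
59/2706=59/2706 = 0.02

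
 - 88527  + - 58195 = -146722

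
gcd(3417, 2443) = 1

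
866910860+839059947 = 1705970807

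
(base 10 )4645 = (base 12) 2831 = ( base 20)bc5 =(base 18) e61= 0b1001000100101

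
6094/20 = 304 + 7/10 =304.70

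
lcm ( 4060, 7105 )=28420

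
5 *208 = 1040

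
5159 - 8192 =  - 3033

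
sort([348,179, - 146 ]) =[ - 146,179, 348 ] 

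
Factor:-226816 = -2^9 * 443^1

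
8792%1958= 960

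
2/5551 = 2/5551 = 0.00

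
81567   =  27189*3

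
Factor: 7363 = 37^1*199^1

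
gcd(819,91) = 91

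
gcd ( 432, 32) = 16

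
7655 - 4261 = 3394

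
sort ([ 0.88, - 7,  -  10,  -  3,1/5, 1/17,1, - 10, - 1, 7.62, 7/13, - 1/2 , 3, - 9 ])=[ - 10,-10, - 9 , - 7, - 3,-1, - 1/2,1/17, 1/5, 7/13, 0.88,1, 3, 7.62 ] 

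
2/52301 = 2/52301  =  0.00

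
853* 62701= 53483953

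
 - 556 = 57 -613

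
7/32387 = 7/32387 = 0.00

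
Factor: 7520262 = 2^1 * 3^1 *1253377^1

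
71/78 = 71/78 = 0.91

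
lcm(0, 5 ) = 0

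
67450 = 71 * 950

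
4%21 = 4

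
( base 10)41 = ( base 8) 51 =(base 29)1C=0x29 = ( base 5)131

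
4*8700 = 34800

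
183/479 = 183/479 = 0.38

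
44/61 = 44/61 = 0.72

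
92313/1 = 92313 = 92313.00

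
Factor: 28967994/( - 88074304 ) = - 14483997/44037152 = - 2^(-5) * 3^2*11^1 * 23^1 * 6361^1*1376161^( - 1)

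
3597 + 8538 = 12135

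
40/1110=4/111 = 0.04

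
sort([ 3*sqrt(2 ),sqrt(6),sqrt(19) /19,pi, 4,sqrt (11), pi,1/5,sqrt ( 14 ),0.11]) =[ 0.11,1/5,sqrt(19 )/19 , sqrt(6),pi,pi,sqrt(11 ),  sqrt(14),4,3*sqrt( 2)]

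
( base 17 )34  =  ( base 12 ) 47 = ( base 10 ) 55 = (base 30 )1P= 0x37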